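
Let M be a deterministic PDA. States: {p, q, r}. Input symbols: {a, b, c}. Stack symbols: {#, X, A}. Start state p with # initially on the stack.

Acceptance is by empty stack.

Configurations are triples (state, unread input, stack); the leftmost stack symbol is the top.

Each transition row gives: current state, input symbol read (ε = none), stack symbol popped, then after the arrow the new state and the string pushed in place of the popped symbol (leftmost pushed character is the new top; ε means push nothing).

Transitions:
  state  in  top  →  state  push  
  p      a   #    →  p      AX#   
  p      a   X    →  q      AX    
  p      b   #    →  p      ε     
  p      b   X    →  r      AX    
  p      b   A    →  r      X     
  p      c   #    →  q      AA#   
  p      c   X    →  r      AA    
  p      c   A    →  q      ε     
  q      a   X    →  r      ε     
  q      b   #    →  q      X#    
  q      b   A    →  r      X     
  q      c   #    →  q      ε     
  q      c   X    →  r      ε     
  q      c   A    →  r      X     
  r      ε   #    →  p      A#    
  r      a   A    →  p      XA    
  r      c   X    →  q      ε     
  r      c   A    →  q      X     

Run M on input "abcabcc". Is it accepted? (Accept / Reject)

Accept

(p, abcabcc, #) ⊢ (p, bcabcc, AX#) ⊢ (r, cabcc, XX#) ⊢ (q, abcc, X#) ⊢ (r, bcc, #) ⊢ (p, bcc, A#) ⊢ (r, cc, X#) ⊢ (q, c, #) ⊢ (q, ε, ε)
All input consumed and the stack is empty.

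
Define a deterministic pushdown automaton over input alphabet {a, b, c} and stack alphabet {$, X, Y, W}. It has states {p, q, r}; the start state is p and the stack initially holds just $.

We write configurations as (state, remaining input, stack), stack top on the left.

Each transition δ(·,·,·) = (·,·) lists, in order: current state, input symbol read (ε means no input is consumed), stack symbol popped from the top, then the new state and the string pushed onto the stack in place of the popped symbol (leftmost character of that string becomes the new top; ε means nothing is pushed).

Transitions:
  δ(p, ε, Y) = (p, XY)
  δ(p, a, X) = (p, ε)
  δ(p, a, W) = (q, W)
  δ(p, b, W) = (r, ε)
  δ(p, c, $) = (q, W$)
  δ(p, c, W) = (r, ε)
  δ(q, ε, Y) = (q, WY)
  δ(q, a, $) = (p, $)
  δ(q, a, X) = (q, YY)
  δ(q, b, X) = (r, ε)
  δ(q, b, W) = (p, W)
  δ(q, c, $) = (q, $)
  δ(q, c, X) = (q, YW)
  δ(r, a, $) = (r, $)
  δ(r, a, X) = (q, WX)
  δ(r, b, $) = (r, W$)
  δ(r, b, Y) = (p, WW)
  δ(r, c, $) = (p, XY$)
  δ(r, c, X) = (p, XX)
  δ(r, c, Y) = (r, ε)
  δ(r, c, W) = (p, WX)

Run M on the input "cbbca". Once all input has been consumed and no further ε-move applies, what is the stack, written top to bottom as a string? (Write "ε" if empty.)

(p, cbbca, $)
  read c, top $: go to q, push W$ → (q, bbca, W$)
  read b, top W: go to p, push W → (p, bca, W$)
  read b, top W: go to r, push ε → (r, ca, $)
  read c, top $: go to p, push XY$ → (p, a, XY$)
  read a, top X: go to p, push ε → (p, ε, Y$)
  ε-move, top Y: go to p, push XY → (p, ε, XY$)
All input consumed in state p with stack XY$.

XY$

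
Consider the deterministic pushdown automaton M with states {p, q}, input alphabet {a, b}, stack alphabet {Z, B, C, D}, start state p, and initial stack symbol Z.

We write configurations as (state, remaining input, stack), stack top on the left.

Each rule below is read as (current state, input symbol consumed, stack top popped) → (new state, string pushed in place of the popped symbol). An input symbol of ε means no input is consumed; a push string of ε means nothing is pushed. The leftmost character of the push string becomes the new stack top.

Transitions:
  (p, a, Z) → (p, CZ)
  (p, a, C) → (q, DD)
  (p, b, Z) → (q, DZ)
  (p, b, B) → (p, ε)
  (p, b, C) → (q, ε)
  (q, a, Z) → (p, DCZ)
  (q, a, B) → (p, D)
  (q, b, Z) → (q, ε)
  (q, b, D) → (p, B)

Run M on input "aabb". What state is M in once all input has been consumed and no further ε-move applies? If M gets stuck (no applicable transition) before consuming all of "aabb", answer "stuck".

(p, aabb, Z)
  read a, top Z: go to p, push CZ → (p, abb, CZ)
  read a, top C: go to q, push DD → (q, bb, DDZ)
  read b, top D: go to p, push B → (p, b, BDZ)
  read b, top B: go to p, push ε → (p, ε, DZ)
All input consumed; M is in state p.

p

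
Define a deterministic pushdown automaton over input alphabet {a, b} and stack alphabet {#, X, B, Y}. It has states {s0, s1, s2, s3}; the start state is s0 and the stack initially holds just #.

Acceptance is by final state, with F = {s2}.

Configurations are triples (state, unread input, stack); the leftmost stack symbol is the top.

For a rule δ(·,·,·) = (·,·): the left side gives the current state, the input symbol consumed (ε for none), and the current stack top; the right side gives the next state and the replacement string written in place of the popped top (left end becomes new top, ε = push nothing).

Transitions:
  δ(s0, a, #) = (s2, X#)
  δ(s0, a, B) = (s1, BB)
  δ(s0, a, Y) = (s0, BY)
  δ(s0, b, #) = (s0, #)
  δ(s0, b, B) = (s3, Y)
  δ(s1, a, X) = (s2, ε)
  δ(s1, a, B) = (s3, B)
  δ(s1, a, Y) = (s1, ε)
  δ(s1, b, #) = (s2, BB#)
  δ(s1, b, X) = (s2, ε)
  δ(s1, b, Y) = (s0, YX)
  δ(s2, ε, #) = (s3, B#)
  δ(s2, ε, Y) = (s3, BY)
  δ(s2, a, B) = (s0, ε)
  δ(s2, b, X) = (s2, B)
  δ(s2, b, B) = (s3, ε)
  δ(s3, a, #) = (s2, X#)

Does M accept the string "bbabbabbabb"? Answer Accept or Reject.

Reject

(s0, bbabbabbabb, #)
  read b, top #: go to s0, push # → (s0, babbabbabb, #)
  read b, top #: go to s0, push # → (s0, abbabbabb, #)
  read a, top #: go to s2, push X# → (s2, bbabbabb, X#)
  read b, top X: go to s2, push B → (s2, babbabb, B#)
  read b, top B: go to s3, push ε → (s3, abbabb, #)
  read a, top #: go to s2, push X# → (s2, bbabb, X#)
  read b, top X: go to s2, push B → (s2, babb, B#)
  read b, top B: go to s3, push ε → (s3, abb, #)
  read a, top #: go to s2, push X# → (s2, bb, X#)
  read b, top X: go to s2, push B → (s2, b, B#)
  read b, top B: go to s3, push ε → (s3, ε, #)
All input consumed; state s3 ∉ F and no further ε-move applies.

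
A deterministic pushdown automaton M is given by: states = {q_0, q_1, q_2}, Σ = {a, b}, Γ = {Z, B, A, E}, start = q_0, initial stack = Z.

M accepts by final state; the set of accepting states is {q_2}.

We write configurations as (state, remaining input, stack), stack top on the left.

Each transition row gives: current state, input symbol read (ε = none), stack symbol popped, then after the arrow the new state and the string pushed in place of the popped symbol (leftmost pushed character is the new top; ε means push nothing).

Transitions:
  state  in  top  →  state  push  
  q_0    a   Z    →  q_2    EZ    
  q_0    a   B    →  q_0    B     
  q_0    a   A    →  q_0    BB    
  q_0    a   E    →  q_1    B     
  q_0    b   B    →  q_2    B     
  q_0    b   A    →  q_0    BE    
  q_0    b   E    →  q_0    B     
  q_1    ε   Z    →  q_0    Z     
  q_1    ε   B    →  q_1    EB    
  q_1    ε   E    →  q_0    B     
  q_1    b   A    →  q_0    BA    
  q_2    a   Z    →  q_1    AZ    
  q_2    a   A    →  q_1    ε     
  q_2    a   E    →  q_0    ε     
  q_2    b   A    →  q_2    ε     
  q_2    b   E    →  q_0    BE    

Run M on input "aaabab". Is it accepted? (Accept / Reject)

Accept

(q_0, aaabab, Z)
  read a, top Z: go to q_2, push EZ → (q_2, aabab, EZ)
  read a, top E: go to q_0, push ε → (q_0, abab, Z)
  read a, top Z: go to q_2, push EZ → (q_2, bab, EZ)
  read b, top E: go to q_0, push BE → (q_0, ab, BEZ)
  read a, top B: go to q_0, push B → (q_0, b, BEZ)
  read b, top B: go to q_2, push B → (q_2, ε, BEZ)
All input consumed; state q_2 ∈ F.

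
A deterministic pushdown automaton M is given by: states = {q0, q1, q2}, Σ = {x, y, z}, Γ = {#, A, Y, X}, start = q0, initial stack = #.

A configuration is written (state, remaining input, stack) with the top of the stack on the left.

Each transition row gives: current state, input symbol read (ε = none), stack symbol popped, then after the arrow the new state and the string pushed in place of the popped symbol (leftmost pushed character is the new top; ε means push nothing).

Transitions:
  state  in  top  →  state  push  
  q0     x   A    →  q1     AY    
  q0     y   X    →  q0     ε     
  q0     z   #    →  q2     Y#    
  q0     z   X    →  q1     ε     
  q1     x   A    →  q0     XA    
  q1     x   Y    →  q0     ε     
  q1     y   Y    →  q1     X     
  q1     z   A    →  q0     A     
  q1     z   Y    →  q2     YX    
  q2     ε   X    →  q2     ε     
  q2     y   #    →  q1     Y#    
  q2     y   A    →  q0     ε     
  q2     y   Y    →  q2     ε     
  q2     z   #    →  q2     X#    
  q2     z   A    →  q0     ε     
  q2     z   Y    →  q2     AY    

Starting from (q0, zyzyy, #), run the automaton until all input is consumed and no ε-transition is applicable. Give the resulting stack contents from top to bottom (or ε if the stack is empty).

X#

(q0, zyzyy, #)
  read z, top #: go to q2, push Y# → (q2, yzyy, Y#)
  read y, top Y: go to q2, push ε → (q2, zyy, #)
  read z, top #: go to q2, push X# → (q2, yy, X#)
  ε-move, top X: go to q2, push ε → (q2, yy, #)
  read y, top #: go to q1, push Y# → (q1, y, Y#)
  read y, top Y: go to q1, push X → (q1, ε, X#)
All input consumed in state q1 with stack X#.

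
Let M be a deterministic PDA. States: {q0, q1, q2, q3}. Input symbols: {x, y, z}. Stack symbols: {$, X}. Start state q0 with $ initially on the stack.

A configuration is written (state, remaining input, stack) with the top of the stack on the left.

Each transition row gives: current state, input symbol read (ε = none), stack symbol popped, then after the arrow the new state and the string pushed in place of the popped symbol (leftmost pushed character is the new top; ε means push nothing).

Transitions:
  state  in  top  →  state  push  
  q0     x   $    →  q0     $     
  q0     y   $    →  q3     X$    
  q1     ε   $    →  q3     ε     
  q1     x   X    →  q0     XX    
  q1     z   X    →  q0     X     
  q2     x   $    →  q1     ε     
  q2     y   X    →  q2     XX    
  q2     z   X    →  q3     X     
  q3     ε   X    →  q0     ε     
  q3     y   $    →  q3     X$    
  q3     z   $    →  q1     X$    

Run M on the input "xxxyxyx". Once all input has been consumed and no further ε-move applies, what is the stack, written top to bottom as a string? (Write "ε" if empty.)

(q0, xxxyxyx, $) ⊢ (q0, xxyxyx, $) ⊢ (q0, xyxyx, $) ⊢ (q0, yxyx, $) ⊢ (q3, xyx, X$) ⊢ (q0, xyx, $) ⊢ (q0, yx, $) ⊢ (q3, x, X$) ⊢ (q0, x, $) ⊢ (q0, ε, $)
All input consumed in state q0 with stack $.

$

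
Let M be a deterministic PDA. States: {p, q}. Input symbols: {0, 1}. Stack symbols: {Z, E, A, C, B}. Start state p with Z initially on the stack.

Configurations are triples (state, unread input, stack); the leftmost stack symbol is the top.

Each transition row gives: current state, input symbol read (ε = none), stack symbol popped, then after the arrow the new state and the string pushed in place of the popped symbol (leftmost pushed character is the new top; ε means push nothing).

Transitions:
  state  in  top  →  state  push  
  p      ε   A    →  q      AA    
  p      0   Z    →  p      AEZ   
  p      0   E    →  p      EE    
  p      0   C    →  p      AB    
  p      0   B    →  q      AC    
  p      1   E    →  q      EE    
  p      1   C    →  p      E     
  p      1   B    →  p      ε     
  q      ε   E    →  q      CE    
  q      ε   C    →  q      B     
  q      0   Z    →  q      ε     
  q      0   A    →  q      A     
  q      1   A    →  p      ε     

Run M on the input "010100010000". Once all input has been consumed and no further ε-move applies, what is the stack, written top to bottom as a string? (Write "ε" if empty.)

(p, 010100010000, Z)
  read 0, top Z: go to p, push AEZ → (p, 10100010000, AEZ)
  ε-move, top A: go to q, push AA → (q, 10100010000, AAEZ)
  read 1, top A: go to p, push ε → (p, 0100010000, AEZ)
  ε-move, top A: go to q, push AA → (q, 0100010000, AAEZ)
  read 0, top A: go to q, push A → (q, 100010000, AAEZ)
  read 1, top A: go to p, push ε → (p, 00010000, AEZ)
  ε-move, top A: go to q, push AA → (q, 00010000, AAEZ)
  read 0, top A: go to q, push A → (q, 0010000, AAEZ)
  read 0, top A: go to q, push A → (q, 010000, AAEZ)
  read 0, top A: go to q, push A → (q, 10000, AAEZ)
  read 1, top A: go to p, push ε → (p, 0000, AEZ)
  ε-move, top A: go to q, push AA → (q, 0000, AAEZ)
  read 0, top A: go to q, push A → (q, 000, AAEZ)
  read 0, top A: go to q, push A → (q, 00, AAEZ)
  read 0, top A: go to q, push A → (q, 0, AAEZ)
  read 0, top A: go to q, push A → (q, ε, AAEZ)
All input consumed in state q with stack AAEZ.

AAEZ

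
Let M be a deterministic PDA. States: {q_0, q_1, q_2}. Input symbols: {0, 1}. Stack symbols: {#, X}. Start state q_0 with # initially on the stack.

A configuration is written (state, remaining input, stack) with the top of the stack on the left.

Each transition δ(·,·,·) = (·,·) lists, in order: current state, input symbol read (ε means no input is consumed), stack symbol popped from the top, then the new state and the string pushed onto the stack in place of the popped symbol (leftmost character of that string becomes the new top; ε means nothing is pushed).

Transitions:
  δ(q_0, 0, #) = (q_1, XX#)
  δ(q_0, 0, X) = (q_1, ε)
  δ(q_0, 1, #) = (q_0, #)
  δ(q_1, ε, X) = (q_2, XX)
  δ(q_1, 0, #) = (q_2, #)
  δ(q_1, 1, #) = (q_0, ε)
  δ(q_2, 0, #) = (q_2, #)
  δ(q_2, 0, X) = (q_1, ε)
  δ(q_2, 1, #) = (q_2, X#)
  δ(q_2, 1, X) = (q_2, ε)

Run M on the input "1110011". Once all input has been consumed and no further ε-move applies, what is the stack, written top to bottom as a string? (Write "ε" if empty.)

X#

(q_0, 1110011, #)
  read 1, top #: go to q_0, push # → (q_0, 110011, #)
  read 1, top #: go to q_0, push # → (q_0, 10011, #)
  read 1, top #: go to q_0, push # → (q_0, 0011, #)
  read 0, top #: go to q_1, push XX# → (q_1, 011, XX#)
  ε-move, top X: go to q_2, push XX → (q_2, 011, XXX#)
  read 0, top X: go to q_1, push ε → (q_1, 11, XX#)
  ε-move, top X: go to q_2, push XX → (q_2, 11, XXX#)
  read 1, top X: go to q_2, push ε → (q_2, 1, XX#)
  read 1, top X: go to q_2, push ε → (q_2, ε, X#)
All input consumed in state q_2 with stack X#.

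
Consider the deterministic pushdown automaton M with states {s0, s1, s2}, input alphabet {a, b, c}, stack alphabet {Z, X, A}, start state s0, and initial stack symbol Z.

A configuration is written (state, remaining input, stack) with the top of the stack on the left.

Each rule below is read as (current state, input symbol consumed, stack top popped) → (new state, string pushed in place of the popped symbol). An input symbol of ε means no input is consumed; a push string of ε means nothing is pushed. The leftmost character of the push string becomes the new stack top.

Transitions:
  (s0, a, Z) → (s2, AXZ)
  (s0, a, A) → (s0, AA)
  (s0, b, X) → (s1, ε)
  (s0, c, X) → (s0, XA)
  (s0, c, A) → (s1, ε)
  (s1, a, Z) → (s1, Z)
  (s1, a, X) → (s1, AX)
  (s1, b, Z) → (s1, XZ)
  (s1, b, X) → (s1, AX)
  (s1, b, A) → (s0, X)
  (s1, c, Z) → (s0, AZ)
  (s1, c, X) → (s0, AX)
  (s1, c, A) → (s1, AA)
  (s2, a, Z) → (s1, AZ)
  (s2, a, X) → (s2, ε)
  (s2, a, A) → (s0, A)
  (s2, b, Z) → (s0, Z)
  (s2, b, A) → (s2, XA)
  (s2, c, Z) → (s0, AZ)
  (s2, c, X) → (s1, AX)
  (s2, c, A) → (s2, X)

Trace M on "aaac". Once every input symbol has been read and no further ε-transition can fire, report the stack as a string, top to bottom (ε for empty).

AXZ

(s0, aaac, Z)
  read a, top Z: go to s2, push AXZ → (s2, aac, AXZ)
  read a, top A: go to s0, push A → (s0, ac, AXZ)
  read a, top A: go to s0, push AA → (s0, c, AAXZ)
  read c, top A: go to s1, push ε → (s1, ε, AXZ)
All input consumed in state s1 with stack AXZ.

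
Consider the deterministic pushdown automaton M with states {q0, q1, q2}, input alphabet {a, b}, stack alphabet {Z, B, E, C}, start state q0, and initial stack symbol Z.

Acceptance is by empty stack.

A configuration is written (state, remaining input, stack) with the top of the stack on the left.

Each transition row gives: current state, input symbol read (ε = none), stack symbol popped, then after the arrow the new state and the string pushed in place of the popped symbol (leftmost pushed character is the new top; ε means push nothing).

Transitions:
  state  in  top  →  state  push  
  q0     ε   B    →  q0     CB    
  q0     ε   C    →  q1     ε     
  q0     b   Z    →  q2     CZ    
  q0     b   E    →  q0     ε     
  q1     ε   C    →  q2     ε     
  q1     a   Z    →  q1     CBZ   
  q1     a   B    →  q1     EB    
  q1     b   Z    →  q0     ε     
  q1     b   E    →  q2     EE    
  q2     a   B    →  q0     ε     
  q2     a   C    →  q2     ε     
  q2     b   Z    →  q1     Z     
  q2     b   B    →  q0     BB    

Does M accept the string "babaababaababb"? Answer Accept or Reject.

(q0, babaababaababb, Z)
  read b, top Z: go to q2, push CZ → (q2, abaababaababb, CZ)
  read a, top C: go to q2, push ε → (q2, baababaababb, Z)
  read b, top Z: go to q1, push Z → (q1, aababaababb, Z)
  read a, top Z: go to q1, push CBZ → (q1, ababaababb, CBZ)
  ε-move, top C: go to q2, push ε → (q2, ababaababb, BZ)
  read a, top B: go to q0, push ε → (q0, babaababb, Z)
  read b, top Z: go to q2, push CZ → (q2, abaababb, CZ)
  read a, top C: go to q2, push ε → (q2, baababb, Z)
  read b, top Z: go to q1, push Z → (q1, aababb, Z)
  read a, top Z: go to q1, push CBZ → (q1, ababb, CBZ)
  ε-move, top C: go to q2, push ε → (q2, ababb, BZ)
  read a, top B: go to q0, push ε → (q0, babb, Z)
  read b, top Z: go to q2, push CZ → (q2, abb, CZ)
  read a, top C: go to q2, push ε → (q2, bb, Z)
  read b, top Z: go to q1, push Z → (q1, b, Z)
  read b, top Z: go to q0, push ε → (q0, ε, ε)
All input consumed and the stack is empty.

Accept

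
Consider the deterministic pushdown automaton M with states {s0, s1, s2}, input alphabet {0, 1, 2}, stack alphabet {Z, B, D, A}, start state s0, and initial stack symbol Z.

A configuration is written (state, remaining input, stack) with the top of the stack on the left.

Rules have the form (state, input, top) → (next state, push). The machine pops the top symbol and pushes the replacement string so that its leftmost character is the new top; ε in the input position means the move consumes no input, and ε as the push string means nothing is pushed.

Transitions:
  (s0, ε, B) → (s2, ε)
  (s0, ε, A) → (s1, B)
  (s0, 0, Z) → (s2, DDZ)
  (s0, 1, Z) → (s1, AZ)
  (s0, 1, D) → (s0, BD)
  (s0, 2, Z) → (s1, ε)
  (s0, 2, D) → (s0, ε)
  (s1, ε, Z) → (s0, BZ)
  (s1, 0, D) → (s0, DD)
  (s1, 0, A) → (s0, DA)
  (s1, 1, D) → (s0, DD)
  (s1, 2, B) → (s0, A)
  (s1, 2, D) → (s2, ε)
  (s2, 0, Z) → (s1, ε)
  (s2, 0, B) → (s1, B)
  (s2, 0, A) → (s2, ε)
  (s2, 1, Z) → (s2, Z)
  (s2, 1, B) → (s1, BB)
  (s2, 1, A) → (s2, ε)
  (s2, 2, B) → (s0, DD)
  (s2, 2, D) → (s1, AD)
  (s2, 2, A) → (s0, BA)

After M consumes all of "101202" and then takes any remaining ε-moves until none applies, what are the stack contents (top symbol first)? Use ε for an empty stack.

BDAZ

(s0, 101202, Z)
  read 1, top Z: go to s1, push AZ → (s1, 01202, AZ)
  read 0, top A: go to s0, push DA → (s0, 1202, DAZ)
  read 1, top D: go to s0, push BD → (s0, 202, BDAZ)
  ε-move, top B: go to s2, push ε → (s2, 202, DAZ)
  read 2, top D: go to s1, push AD → (s1, 02, ADAZ)
  read 0, top A: go to s0, push DA → (s0, 2, DADAZ)
  read 2, top D: go to s0, push ε → (s0, ε, ADAZ)
  ε-move, top A: go to s1, push B → (s1, ε, BDAZ)
All input consumed in state s1 with stack BDAZ.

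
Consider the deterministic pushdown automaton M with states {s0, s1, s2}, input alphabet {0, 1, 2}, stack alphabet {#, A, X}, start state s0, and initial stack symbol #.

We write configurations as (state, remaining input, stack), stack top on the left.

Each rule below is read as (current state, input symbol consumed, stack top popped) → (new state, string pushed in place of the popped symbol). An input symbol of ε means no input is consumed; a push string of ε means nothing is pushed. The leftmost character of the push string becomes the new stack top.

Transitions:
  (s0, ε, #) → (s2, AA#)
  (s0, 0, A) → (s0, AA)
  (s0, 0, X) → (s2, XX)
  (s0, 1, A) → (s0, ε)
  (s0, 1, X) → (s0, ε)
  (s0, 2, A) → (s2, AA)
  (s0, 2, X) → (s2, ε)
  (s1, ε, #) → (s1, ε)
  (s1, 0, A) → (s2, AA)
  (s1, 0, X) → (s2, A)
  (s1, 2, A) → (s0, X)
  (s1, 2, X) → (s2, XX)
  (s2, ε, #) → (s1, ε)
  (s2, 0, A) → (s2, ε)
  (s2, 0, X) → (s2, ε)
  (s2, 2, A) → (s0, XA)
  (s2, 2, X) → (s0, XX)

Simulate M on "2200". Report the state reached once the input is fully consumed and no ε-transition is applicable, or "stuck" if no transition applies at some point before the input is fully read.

s1

(s0, 2200, #) ⊢ (s2, 2200, AA#) ⊢ (s0, 200, XAA#) ⊢ (s2, 00, AA#) ⊢ (s2, 0, A#) ⊢ (s2, ε, #) ⊢ (s1, ε, ε)
All input consumed; M is in state s1.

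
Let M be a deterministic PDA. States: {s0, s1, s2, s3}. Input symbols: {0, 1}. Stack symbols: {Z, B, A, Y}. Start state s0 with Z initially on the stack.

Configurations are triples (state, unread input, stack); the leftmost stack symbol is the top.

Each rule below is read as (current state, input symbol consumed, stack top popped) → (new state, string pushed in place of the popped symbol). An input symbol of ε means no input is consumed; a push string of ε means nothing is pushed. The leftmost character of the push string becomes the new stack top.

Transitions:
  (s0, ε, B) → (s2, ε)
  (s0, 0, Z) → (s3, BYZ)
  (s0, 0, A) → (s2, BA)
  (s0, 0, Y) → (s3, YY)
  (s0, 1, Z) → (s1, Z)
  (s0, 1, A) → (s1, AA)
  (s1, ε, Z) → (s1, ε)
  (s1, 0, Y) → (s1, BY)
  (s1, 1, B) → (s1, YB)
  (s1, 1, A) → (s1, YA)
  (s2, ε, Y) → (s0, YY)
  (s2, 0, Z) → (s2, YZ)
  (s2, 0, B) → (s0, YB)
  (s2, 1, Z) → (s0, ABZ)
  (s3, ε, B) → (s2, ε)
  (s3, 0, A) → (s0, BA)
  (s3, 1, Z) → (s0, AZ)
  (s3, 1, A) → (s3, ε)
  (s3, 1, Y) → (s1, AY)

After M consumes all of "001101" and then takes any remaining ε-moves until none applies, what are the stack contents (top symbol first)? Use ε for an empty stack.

YBYAYYYZ

(s0, 001101, Z)
  read 0, top Z: go to s3, push BYZ → (s3, 01101, BYZ)
  ε-move, top B: go to s2, push ε → (s2, 01101, YZ)
  ε-move, top Y: go to s0, push YY → (s0, 01101, YYZ)
  read 0, top Y: go to s3, push YY → (s3, 1101, YYYZ)
  read 1, top Y: go to s1, push AY → (s1, 101, AYYYZ)
  read 1, top A: go to s1, push YA → (s1, 01, YAYYYZ)
  read 0, top Y: go to s1, push BY → (s1, 1, BYAYYYZ)
  read 1, top B: go to s1, push YB → (s1, ε, YBYAYYYZ)
All input consumed in state s1 with stack YBYAYYYZ.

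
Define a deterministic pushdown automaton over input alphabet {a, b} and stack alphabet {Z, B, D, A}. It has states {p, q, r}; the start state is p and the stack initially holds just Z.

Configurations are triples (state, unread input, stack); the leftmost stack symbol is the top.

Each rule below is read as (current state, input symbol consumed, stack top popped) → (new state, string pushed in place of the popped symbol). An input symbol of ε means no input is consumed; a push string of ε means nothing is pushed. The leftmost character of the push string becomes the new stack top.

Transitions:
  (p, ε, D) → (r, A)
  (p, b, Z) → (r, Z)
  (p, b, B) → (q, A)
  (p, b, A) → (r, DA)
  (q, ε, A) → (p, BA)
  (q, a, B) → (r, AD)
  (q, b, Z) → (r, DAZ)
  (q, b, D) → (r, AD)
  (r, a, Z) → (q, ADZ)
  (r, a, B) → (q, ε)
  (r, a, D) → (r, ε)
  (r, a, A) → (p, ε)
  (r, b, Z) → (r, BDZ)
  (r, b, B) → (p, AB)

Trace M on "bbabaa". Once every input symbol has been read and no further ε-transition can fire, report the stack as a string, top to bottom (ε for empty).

Z

(p, bbabaa, Z)
  read b, top Z: go to r, push Z → (r, babaa, Z)
  read b, top Z: go to r, push BDZ → (r, abaa, BDZ)
  read a, top B: go to q, push ε → (q, baa, DZ)
  read b, top D: go to r, push AD → (r, aa, ADZ)
  read a, top A: go to p, push ε → (p, a, DZ)
  ε-move, top D: go to r, push A → (r, a, AZ)
  read a, top A: go to p, push ε → (p, ε, Z)
All input consumed in state p with stack Z.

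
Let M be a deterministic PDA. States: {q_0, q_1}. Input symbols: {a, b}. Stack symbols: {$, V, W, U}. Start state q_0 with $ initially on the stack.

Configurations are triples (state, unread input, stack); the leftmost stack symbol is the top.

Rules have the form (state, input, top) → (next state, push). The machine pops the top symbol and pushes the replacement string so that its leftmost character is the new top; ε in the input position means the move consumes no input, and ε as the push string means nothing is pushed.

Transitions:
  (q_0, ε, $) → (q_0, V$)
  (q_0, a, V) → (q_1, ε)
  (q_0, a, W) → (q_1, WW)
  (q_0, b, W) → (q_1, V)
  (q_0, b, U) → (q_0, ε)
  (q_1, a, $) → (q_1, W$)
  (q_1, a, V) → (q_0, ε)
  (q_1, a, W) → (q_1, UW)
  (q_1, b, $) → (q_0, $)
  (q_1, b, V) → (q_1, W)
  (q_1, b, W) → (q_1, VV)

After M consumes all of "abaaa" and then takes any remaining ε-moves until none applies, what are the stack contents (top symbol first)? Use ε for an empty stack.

(q_0, abaaa, $)
  ε-move, top $: go to q_0, push V$ → (q_0, abaaa, V$)
  read a, top V: go to q_1, push ε → (q_1, baaa, $)
  read b, top $: go to q_0, push $ → (q_0, aaa, $)
  ε-move, top $: go to q_0, push V$ → (q_0, aaa, V$)
  read a, top V: go to q_1, push ε → (q_1, aa, $)
  read a, top $: go to q_1, push W$ → (q_1, a, W$)
  read a, top W: go to q_1, push UW → (q_1, ε, UW$)
All input consumed in state q_1 with stack UW$.

UW$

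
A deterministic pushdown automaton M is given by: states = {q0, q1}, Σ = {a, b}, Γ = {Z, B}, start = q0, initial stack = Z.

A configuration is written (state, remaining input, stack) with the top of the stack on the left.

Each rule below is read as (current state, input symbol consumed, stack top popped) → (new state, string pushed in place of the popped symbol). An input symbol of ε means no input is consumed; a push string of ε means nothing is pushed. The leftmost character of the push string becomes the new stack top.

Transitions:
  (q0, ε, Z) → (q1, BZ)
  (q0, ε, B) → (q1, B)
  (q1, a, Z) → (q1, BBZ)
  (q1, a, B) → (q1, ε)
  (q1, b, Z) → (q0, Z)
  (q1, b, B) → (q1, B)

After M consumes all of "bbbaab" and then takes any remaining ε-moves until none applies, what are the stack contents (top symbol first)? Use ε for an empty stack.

BBZ

(q0, bbbaab, Z) ⊢ (q1, bbbaab, BZ) ⊢ (q1, bbaab, BZ) ⊢ (q1, baab, BZ) ⊢ (q1, aab, BZ) ⊢ (q1, ab, Z) ⊢ (q1, b, BBZ) ⊢ (q1, ε, BBZ)
All input consumed in state q1 with stack BBZ.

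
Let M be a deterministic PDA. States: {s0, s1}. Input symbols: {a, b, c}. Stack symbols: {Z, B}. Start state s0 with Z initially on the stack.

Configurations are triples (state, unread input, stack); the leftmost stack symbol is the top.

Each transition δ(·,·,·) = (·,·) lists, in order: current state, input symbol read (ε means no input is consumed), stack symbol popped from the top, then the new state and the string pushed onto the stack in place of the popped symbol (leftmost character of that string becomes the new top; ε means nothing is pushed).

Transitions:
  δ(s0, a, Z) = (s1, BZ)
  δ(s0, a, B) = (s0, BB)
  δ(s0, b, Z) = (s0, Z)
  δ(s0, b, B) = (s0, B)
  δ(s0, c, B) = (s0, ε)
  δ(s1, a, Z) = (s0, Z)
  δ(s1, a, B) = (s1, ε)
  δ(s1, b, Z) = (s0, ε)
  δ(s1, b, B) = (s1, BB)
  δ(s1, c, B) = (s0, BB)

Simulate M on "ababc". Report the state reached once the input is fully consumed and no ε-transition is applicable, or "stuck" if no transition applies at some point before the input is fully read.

s0

(s0, ababc, Z)
  read a, top Z: go to s1, push BZ → (s1, babc, BZ)
  read b, top B: go to s1, push BB → (s1, abc, BBZ)
  read a, top B: go to s1, push ε → (s1, bc, BZ)
  read b, top B: go to s1, push BB → (s1, c, BBZ)
  read c, top B: go to s0, push BB → (s0, ε, BBBZ)
All input consumed; M is in state s0.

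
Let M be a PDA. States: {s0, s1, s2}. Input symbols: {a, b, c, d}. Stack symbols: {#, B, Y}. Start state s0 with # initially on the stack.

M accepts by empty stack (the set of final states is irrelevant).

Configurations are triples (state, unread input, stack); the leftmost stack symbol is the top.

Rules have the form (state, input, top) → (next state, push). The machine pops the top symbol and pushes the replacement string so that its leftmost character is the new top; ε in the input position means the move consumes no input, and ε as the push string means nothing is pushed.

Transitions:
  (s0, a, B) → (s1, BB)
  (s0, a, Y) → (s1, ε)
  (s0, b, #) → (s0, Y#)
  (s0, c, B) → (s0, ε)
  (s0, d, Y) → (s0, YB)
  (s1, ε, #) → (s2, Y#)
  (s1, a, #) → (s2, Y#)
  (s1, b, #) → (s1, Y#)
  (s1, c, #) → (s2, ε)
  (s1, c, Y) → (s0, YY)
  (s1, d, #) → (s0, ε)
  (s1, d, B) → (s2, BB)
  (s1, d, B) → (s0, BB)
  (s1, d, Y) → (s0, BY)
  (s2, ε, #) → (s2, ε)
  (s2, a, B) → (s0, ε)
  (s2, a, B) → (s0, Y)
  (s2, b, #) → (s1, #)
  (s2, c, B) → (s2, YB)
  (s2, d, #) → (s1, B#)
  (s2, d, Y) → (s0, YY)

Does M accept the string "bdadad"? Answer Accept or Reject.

No computation consumes all input and empties the stack.

Reject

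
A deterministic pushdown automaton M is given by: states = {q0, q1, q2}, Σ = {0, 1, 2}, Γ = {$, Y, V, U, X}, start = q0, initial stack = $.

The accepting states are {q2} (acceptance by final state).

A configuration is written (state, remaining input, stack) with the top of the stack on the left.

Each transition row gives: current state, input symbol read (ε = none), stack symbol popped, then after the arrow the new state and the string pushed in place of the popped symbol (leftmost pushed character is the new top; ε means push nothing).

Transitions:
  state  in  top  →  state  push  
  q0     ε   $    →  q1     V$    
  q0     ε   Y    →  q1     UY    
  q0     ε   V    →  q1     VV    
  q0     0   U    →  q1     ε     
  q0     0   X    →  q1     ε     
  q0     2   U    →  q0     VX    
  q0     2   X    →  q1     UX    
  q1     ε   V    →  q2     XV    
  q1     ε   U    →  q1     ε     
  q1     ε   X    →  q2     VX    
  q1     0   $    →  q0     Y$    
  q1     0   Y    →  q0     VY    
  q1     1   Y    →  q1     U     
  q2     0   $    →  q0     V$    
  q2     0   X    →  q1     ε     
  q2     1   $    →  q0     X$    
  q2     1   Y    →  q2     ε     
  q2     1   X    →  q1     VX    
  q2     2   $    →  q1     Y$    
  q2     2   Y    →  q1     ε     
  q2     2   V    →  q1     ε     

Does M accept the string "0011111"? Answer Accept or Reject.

(q0, 0011111, $) ⊢ (q1, 0011111, V$) ⊢ (q2, 0011111, XV$) ⊢ (q1, 011111, V$) ⊢ (q2, 011111, XV$) ⊢ (q1, 11111, V$) ⊢ (q2, 11111, XV$) ⊢ (q1, 1111, VXV$) ⊢ (q2, 1111, XVXV$) ⊢ (q1, 111, VXVXV$) ⊢ (q2, 111, XVXVXV$) ⊢ (q1, 11, VXVXVXV$) ⊢ (q2, 11, XVXVXVXV$) ⊢ (q1, 1, VXVXVXVXV$) ⊢ (q2, 1, XVXVXVXVXV$) ⊢ (q1, ε, VXVXVXVXVXV$) ⊢ (q2, ε, XVXVXVXVXVXV$)
All input consumed; state q2 ∈ F.

Accept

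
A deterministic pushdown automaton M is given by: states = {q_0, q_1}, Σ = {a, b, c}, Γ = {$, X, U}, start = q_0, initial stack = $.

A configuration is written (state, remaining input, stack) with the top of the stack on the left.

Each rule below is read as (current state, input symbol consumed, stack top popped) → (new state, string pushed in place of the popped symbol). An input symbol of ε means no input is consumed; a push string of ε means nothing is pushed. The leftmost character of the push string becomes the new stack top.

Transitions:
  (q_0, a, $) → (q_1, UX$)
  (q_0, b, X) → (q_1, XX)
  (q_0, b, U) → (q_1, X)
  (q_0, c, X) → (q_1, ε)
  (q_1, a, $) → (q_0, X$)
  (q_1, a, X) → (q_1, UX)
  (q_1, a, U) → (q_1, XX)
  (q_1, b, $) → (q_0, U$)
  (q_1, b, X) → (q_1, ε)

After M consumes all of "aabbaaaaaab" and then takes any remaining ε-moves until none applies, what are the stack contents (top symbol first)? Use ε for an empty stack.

(q_0, aabbaaaaaab, $) ⊢ (q_1, abbaaaaaab, UX$) ⊢ (q_1, bbaaaaaab, XXX$) ⊢ (q_1, baaaaaab, XX$) ⊢ (q_1, aaaaaab, X$) ⊢ (q_1, aaaaab, UX$) ⊢ (q_1, aaaab, XXX$) ⊢ (q_1, aaab, UXXX$) ⊢ (q_1, aab, XXXXX$) ⊢ (q_1, ab, UXXXXX$) ⊢ (q_1, b, XXXXXXX$) ⊢ (q_1, ε, XXXXXX$)
All input consumed in state q_1 with stack XXXXXX$.

XXXXXX$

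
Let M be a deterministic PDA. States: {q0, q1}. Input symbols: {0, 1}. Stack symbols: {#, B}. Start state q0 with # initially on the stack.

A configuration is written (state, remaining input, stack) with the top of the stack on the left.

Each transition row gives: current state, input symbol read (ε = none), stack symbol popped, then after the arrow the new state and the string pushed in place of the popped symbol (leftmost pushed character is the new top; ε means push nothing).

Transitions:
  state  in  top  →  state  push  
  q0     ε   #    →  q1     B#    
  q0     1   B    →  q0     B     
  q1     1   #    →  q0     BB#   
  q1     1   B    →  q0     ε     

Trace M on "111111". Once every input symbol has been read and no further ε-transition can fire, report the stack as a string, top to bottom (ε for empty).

B#

(q0, 111111, #)
  ε-move, top #: go to q1, push B# → (q1, 111111, B#)
  read 1, top B: go to q0, push ε → (q0, 11111, #)
  ε-move, top #: go to q1, push B# → (q1, 11111, B#)
  read 1, top B: go to q0, push ε → (q0, 1111, #)
  ε-move, top #: go to q1, push B# → (q1, 1111, B#)
  read 1, top B: go to q0, push ε → (q0, 111, #)
  ε-move, top #: go to q1, push B# → (q1, 111, B#)
  read 1, top B: go to q0, push ε → (q0, 11, #)
  ε-move, top #: go to q1, push B# → (q1, 11, B#)
  read 1, top B: go to q0, push ε → (q0, 1, #)
  ε-move, top #: go to q1, push B# → (q1, 1, B#)
  read 1, top B: go to q0, push ε → (q0, ε, #)
  ε-move, top #: go to q1, push B# → (q1, ε, B#)
All input consumed in state q1 with stack B#.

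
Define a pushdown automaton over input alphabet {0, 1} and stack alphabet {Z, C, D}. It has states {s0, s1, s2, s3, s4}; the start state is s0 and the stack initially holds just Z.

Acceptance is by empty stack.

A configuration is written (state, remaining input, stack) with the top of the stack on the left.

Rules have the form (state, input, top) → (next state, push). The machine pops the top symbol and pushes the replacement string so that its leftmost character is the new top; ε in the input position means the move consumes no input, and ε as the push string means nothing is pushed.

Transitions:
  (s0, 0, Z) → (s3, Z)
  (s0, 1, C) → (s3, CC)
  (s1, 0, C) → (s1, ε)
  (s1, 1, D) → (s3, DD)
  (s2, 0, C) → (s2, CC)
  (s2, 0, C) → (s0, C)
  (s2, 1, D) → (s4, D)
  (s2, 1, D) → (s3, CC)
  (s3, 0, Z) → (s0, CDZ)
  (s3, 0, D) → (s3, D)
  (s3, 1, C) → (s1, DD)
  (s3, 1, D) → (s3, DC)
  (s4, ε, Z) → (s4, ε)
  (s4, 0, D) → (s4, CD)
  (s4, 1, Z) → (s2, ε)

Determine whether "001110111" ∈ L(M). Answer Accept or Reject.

No computation consumes all input and empties the stack.

Reject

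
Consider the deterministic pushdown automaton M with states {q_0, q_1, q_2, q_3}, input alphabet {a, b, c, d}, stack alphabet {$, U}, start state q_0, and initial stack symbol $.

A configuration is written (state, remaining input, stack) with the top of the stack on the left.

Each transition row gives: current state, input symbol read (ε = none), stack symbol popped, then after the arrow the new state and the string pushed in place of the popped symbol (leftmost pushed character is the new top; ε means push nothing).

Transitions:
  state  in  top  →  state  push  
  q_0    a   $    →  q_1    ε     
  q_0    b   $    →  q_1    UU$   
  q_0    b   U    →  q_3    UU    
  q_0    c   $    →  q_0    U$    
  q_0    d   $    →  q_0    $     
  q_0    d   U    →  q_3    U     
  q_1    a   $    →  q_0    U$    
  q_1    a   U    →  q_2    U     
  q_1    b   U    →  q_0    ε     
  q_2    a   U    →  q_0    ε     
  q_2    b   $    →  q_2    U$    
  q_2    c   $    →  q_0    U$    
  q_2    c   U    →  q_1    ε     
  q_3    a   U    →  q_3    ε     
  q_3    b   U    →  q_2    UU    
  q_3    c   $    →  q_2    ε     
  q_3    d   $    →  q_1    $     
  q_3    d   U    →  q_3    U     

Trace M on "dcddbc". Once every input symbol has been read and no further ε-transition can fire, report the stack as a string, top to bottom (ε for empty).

(q_0, dcddbc, $) ⊢ (q_0, cddbc, $) ⊢ (q_0, ddbc, U$) ⊢ (q_3, dbc, U$) ⊢ (q_3, bc, U$) ⊢ (q_2, c, UU$) ⊢ (q_1, ε, U$)
All input consumed in state q_1 with stack U$.

U$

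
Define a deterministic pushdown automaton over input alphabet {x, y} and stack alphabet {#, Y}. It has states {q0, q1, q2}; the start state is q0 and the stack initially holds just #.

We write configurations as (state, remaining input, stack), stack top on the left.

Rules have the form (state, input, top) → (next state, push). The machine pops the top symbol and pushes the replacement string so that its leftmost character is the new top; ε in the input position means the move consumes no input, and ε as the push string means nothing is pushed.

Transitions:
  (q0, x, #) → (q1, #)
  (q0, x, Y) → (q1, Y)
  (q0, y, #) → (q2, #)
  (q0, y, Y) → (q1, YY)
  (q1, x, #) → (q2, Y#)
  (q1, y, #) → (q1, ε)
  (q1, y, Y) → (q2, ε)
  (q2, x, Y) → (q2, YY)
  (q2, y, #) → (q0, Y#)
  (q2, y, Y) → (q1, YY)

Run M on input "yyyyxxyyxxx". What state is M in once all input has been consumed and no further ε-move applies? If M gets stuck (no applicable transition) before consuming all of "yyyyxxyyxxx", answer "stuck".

q2

(q0, yyyyxxyyxxx, #) ⊢ (q2, yyyxxyyxxx, #) ⊢ (q0, yyxxyyxxx, Y#) ⊢ (q1, yxxyyxxx, YY#) ⊢ (q2, xxyyxxx, Y#) ⊢ (q2, xyyxxx, YY#) ⊢ (q2, yyxxx, YYY#) ⊢ (q1, yxxx, YYYY#) ⊢ (q2, xxx, YYY#) ⊢ (q2, xx, YYYY#) ⊢ (q2, x, YYYYY#) ⊢ (q2, ε, YYYYYY#)
All input consumed; M is in state q2.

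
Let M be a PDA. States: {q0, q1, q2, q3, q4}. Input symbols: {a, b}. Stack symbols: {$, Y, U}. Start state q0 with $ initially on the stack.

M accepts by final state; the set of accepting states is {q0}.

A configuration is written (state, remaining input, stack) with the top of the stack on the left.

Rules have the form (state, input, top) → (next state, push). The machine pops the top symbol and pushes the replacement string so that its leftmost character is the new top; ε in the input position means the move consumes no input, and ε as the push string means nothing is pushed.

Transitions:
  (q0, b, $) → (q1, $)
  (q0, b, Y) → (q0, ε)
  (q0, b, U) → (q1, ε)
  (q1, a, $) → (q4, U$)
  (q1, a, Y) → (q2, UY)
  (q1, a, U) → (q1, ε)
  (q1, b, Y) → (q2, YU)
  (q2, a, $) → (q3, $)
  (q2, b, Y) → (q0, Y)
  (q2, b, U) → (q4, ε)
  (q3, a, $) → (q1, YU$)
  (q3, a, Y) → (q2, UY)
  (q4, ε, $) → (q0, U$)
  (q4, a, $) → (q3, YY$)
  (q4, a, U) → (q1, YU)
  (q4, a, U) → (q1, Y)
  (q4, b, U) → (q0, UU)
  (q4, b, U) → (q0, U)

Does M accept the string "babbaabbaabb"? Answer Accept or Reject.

Accept

One accepting computation: (q0, babbaabbaabb, $) ⊢ (q1, abbaabbaabb, $) ⊢ (q4, bbaabbaabb, U$) ⊢ (q0, baabbaabb, UU$) ⊢ (q1, aabbaabb, U$) ⊢ (q1, abbaabb, $) ⊢ (q4, bbaabb, U$) ⊢ (q0, baabb, U$) ⊢ (q1, aabb, $) ⊢ (q4, abb, U$) ⊢ (q1, bb, YU$) ⊢ (q2, b, YUU$) ⊢ (q0, ε, YUU$)
All input consumed and state q0 ∈ F.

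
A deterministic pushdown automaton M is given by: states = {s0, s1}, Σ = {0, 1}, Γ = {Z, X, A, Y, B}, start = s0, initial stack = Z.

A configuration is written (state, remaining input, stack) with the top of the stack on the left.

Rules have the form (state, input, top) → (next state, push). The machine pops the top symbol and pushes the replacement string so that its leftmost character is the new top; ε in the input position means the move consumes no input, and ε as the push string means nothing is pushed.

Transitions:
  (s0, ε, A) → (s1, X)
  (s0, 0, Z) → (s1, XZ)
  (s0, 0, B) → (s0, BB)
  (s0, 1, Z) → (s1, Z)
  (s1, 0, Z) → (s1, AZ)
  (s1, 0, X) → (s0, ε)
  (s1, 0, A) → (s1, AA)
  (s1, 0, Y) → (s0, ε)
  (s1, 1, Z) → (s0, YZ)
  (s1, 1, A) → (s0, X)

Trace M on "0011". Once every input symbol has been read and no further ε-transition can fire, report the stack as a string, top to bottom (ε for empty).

(s0, 0011, Z)
  read 0, top Z: go to s1, push XZ → (s1, 011, XZ)
  read 0, top X: go to s0, push ε → (s0, 11, Z)
  read 1, top Z: go to s1, push Z → (s1, 1, Z)
  read 1, top Z: go to s0, push YZ → (s0, ε, YZ)
All input consumed in state s0 with stack YZ.

YZ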